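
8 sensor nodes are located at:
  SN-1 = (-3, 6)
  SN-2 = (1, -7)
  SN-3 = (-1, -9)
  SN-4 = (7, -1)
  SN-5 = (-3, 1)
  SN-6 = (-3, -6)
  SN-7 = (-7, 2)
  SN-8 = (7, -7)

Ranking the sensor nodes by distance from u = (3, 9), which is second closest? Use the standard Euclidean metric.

Compare squared distances (the ordering matches that of the actual distances):
d²(u, SN-1) = 36 + 9 = 45
d²(u, SN-2) = 4 + 256 = 260
d²(u, SN-3) = 16 + 324 = 340
d²(u, SN-4) = 16 + 100 = 116
d²(u, SN-5) = 36 + 64 = 100
d²(u, SN-6) = 36 + 225 = 261
d²(u, SN-7) = 100 + 49 = 149
d²(u, SN-8) = 16 + 256 = 272
Sorted ascending: SN-1, SN-5, SN-4, … — the second-nearest is SN-5.

SN-5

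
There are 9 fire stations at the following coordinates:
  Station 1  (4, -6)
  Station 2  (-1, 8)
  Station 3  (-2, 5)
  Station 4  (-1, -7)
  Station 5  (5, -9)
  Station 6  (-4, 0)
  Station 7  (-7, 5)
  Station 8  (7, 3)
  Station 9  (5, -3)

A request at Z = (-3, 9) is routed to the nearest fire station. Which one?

Station 2

Squared Euclidean distances:
d²(Z, Station 1) = (-3−4)² + (9−(-6))² = 49 + 225 = 274
d²(Z, Station 2) = (-3−(-1))² + (9−8)² = 4 + 1 = 5
d²(Z, Station 3) = (-3−(-2))² + (9−5)² = 1 + 16 = 17
d²(Z, Station 4) = (-3−(-1))² + (9−(-7))² = 4 + 256 = 260
d²(Z, Station 5) = (-3−5)² + (9−(-9))² = 64 + 324 = 388
d²(Z, Station 6) = (-3−(-4))² + (9−0)² = 1 + 81 = 82
d²(Z, Station 7) = (-3−(-7))² + (9−5)² = 16 + 16 = 32
d²(Z, Station 8) = (-3−7)² + (9−3)² = 100 + 36 = 136
d²(Z, Station 9) = (-3−5)² + (9−(-3))² = 64 + 144 = 208
Station 2 is nearest.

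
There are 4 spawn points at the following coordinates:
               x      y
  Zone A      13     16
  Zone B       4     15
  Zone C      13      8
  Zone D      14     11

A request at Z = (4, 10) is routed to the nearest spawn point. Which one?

Squared Euclidean distances:
d²(Z, Zone A) = (4−13)² + (10−16)² = 81 + 36 = 117
d²(Z, Zone B) = (4−4)² + (10−15)² = 0 + 25 = 25
d²(Z, Zone C) = (4−13)² + (10−8)² = 81 + 4 = 85
d²(Z, Zone D) = (4−14)² + (10−11)² = 100 + 1 = 101
Minimum is at Zone B.

Zone B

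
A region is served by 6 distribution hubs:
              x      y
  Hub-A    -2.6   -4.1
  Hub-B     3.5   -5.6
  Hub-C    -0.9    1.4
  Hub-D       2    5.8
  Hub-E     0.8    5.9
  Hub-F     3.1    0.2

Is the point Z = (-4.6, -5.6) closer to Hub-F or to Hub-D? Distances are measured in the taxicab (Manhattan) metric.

d(Z, Hub-F) = |-4.6−3.1| + |-5.6−0.2| = 7.7 + 5.8 = 13.5
d(Z, Hub-D) = |-4.6−2| + |-5.6−5.8| = 6.6 + 11.4 = 18
13.5 < 18, so Hub-F is closer.

Hub-F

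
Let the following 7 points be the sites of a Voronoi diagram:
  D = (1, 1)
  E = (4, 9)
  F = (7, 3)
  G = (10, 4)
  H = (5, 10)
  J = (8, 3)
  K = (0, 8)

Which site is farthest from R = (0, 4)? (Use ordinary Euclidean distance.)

Compare squared distances (the ordering matches that of the actual distances):
|RD|² = 1 + 9 = 10
|RE|² = 16 + 25 = 41
|RF|² = 49 + 1 = 50
|RG|² = 100 + 0 = 100
|RH|² = 25 + 36 = 61
|RJ|² = 64 + 1 = 65
|RK|² = 0 + 16 = 16
The largest is to G.

G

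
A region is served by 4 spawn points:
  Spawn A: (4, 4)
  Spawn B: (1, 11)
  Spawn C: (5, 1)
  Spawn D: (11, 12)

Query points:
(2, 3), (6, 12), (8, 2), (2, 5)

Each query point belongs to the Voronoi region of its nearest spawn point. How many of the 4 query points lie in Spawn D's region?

(2, 3) — d² to each: Spawn A:5, Spawn B:65, Spawn C:13, Spawn D:162 → nearest is Spawn A
(6, 12) — d² to each: Spawn A:68, Spawn B:26, Spawn C:122, Spawn D:25 → nearest is Spawn D
(8, 2) — d² to each: Spawn A:20, Spawn B:130, Spawn C:10, Spawn D:109 → nearest is Spawn C
(2, 5) — d² to each: Spawn A:5, Spawn B:37, Spawn C:25, Spawn D:130 → nearest is Spawn A
1 of the 4 points has Spawn D as nearest.

1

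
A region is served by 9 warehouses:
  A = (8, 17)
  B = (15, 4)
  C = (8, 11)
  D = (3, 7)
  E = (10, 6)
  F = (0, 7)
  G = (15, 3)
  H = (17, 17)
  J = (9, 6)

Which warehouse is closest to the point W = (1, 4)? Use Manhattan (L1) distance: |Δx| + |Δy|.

F

d(W,A) = 7 + 13 = 20
d(W,B) = 14 + 0 = 14
d(W,C) = 7 + 7 = 14
d(W,D) = 2 + 3 = 5
d(W,E) = 9 + 2 = 11
d(W,F) = 1 + 3 = 4
d(W,G) = 14 + 1 = 15
d(W,H) = 16 + 13 = 29
d(W,J) = 8 + 2 = 10
F is nearest.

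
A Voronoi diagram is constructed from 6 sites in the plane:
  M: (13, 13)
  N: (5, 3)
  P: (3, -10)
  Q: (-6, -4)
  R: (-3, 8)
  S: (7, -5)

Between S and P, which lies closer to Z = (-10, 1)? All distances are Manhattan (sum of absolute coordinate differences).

S

d(Z,S) = |-10−7| + |1−(-5)| = 17 + 6 = 23
d(Z,P) = |-10−3| + |1−(-10)| = 13 + 11 = 24
23 < 24, so S is closer.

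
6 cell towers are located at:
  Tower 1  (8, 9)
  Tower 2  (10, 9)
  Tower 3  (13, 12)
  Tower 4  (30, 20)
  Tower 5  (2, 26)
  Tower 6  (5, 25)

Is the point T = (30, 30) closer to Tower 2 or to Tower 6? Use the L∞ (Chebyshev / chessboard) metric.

d(T, Tower 2) = max(20, 21) = 21
d(T, Tower 6) = max(25, 5) = 25
21 < 25, so Tower 2 is closer.

Tower 2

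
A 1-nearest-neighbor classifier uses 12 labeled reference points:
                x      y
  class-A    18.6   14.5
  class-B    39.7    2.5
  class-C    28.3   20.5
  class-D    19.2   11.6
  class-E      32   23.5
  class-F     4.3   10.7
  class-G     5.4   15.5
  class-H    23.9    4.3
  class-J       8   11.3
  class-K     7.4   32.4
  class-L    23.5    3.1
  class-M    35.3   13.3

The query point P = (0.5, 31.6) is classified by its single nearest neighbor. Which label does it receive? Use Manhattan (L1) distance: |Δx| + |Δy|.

class-K

d(P, class-A) = |0.5−18.6| + |31.6−14.5| = 18.1 + 17.1 = 35.2
d(P, class-B) = |0.5−39.7| + |31.6−2.5| = 39.2 + 29.1 = 68.3
d(P, class-C) = |0.5−28.3| + |31.6−20.5| = 27.8 + 11.1 = 38.9
d(P, class-D) = |0.5−19.2| + |31.6−11.6| = 18.7 + 20 = 38.7
d(P, class-E) = |0.5−32| + |31.6−23.5| = 31.5 + 8.1 = 39.6
d(P, class-F) = |0.5−4.3| + |31.6−10.7| = 3.8 + 20.9 = 24.7
d(P, class-G) = |0.5−5.4| + |31.6−15.5| = 4.9 + 16.1 = 21
d(P, class-H) = |0.5−23.9| + |31.6−4.3| = 23.4 + 27.3 = 50.7
d(P, class-J) = |0.5−8| + |31.6−11.3| = 7.5 + 20.3 = 27.8
d(P, class-K) = |0.5−7.4| + |31.6−32.4| = 6.9 + 0.8 = 7.7
d(P, class-L) = |0.5−23.5| + |31.6−3.1| = 23 + 28.5 = 51.5
d(P, class-M) = |0.5−35.3| + |31.6−13.3| = 34.8 + 18.3 = 53.1
The smallest is to class-K, so P lies in the Voronoi region of class-K.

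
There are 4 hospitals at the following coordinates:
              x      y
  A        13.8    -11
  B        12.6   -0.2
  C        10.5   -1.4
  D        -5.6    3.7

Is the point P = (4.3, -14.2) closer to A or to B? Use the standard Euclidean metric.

A

Compare squared distances:
|PA|² = (4.3−13.8)² + (-14.2−(-11))² = 90.25 + 10.24 = 100.49
|PB|² = (4.3−12.6)² + (-14.2−(-0.2))² = 68.89 + 196 = 264.89
100.49 < 264.89, so A is closer.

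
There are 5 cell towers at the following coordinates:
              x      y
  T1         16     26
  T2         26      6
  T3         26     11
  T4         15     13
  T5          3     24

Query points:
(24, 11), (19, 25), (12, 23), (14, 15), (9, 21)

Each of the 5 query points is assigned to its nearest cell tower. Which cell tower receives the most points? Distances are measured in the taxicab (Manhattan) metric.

T1

(24, 11) — d to each: T1:23, T2:7, T3:2, T4:11, T5:34 → nearest is T3
(19, 25) — d to each: T1:4, T2:26, T3:21, T4:16, T5:17 → nearest is T1
(12, 23) — d to each: T1:7, T2:31, T3:26, T4:13, T5:10 → nearest is T1
(14, 15) — d to each: T1:13, T2:21, T3:16, T4:3, T5:20 → nearest is T4
(9, 21) — d to each: T1:12, T2:32, T3:27, T4:14, T5:9 → nearest is T5
Tally — T1:2, T3:1, T4:1, T5:1. T1 captures the most (2).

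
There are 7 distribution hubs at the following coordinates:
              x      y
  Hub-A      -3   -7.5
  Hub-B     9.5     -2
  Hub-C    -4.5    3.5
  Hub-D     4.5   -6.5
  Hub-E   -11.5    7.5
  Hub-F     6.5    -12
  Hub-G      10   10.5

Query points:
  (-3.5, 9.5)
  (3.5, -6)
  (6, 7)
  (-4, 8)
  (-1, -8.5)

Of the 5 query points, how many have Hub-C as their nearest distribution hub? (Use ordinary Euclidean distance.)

2

(-3.5, 9.5) — d² to each: Hub-A:289.25, Hub-B:301.25, Hub-C:37, Hub-D:320, Hub-E:68, Hub-F:562.25, Hub-G:183.25 → nearest is Hub-C
(3.5, -6) — d² to each: Hub-A:44.5, Hub-B:52, Hub-C:154.25, Hub-D:1.25, Hub-E:407.25, Hub-F:45, Hub-G:314.5 → nearest is Hub-D
(6, 7) — d² to each: Hub-A:291.25, Hub-B:93.25, Hub-C:122.5, Hub-D:184.5, Hub-E:306.5, Hub-F:361.25, Hub-G:28.25 → nearest is Hub-G
(-4, 8) — d² to each: Hub-A:241.25, Hub-B:282.25, Hub-C:20.5, Hub-D:282.5, Hub-E:56.5, Hub-F:510.25, Hub-G:202.25 → nearest is Hub-C
(-1, -8.5) — d² to each: Hub-A:5, Hub-B:152.5, Hub-C:156.25, Hub-D:34.25, Hub-E:366.25, Hub-F:68.5, Hub-G:482 → nearest is Hub-A
2 of the 5 points have Hub-C as nearest.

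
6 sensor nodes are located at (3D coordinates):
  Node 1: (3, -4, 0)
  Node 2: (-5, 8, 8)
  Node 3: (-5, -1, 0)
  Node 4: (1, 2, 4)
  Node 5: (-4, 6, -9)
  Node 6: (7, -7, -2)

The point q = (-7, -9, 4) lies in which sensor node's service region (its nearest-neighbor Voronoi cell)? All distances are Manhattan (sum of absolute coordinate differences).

Node 3

d(q, Node 1) = |-7−3| + |-9−(-4)| + |4−0| = 10 + 5 + 4 = 19
d(q, Node 2) = |-7−(-5)| + |-9−8| + |4−8| = 2 + 17 + 4 = 23
d(q, Node 3) = |-7−(-5)| + |-9−(-1)| + |4−0| = 2 + 8 + 4 = 14
d(q, Node 4) = |-7−1| + |-9−2| + |4−4| = 8 + 11 + 0 = 19
d(q, Node 5) = |-7−(-4)| + |-9−6| + |4−(-9)| = 3 + 15 + 13 = 31
d(q, Node 6) = |-7−7| + |-9−(-7)| + |4−(-2)| = 14 + 2 + 6 = 22
Node 3 is nearest.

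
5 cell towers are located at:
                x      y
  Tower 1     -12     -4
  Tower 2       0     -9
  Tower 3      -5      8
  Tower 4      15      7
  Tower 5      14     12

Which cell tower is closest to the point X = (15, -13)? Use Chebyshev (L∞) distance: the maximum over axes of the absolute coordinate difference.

Tower 2

d(X, Tower 1) = max(27, 9) = 27
d(X, Tower 2) = max(15, 4) = 15
d(X, Tower 3) = max(20, 21) = 21
d(X, Tower 4) = max(0, 20) = 20
d(X, Tower 5) = max(1, 25) = 25
The smallest is to Tower 2, so X lies in the Voronoi region of Tower 2.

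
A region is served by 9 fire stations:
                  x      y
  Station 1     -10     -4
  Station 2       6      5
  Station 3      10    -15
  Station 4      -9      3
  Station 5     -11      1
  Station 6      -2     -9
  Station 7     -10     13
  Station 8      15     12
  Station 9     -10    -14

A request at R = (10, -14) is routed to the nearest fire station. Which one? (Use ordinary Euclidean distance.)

Station 3

Since √ is increasing, it suffices to compare squared distances:
d²(R, Station 1) = 400 + 100 = 500
d²(R, Station 2) = 16 + 361 = 377
d²(R, Station 3) = 0 + 1 = 1
d²(R, Station 4) = 361 + 289 = 650
d²(R, Station 5) = 441 + 225 = 666
d²(R, Station 6) = 144 + 25 = 169
d²(R, Station 7) = 400 + 729 = 1129
d²(R, Station 8) = 25 + 676 = 701
d²(R, Station 9) = 400 + 0 = 400
Station 3 is nearest.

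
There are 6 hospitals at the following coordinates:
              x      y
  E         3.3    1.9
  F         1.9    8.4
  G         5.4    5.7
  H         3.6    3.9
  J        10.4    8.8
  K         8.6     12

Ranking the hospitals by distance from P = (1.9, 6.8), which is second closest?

H

Since √ is increasing, it suffices to compare squared distances:
|PE|² = (1.9−3.3)² + (6.8−1.9)² = 1.96 + 24.01 = 25.97
|PF|² = (1.9−1.9)² + (6.8−8.4)² = 0 + 2.56 = 2.56
|PG|² = (1.9−5.4)² + (6.8−5.7)² = 12.25 + 1.21 = 13.46
|PH|² = (1.9−3.6)² + (6.8−3.9)² = 2.89 + 8.41 = 11.3
|PJ|² = (1.9−10.4)² + (6.8−8.8)² = 72.25 + 4 = 76.25
|PK|² = (1.9−8.6)² + (6.8−12)² = 44.89 + 27.04 = 71.93
Sorted ascending: F, H, G, … — the second-nearest is H.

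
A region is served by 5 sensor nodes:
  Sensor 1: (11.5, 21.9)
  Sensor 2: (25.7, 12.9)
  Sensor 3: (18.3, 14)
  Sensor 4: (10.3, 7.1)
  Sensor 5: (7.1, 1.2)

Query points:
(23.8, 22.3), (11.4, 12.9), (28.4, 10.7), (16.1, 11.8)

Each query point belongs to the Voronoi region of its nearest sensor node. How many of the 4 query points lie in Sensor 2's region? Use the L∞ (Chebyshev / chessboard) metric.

(23.8, 22.3) — d to each: Sensor 1:12.3, Sensor 2:9.4, Sensor 3:8.3, Sensor 4:15.2, Sensor 5:21.1 → nearest is Sensor 3
(11.4, 12.9) — d to each: Sensor 1:9, Sensor 2:14.3, Sensor 3:6.9, Sensor 4:5.8, Sensor 5:11.7 → nearest is Sensor 4
(28.4, 10.7) — d to each: Sensor 1:16.9, Sensor 2:2.7, Sensor 3:10.1, Sensor 4:18.1, Sensor 5:21.3 → nearest is Sensor 2
(16.1, 11.8) — d to each: Sensor 1:10.1, Sensor 2:9.6, Sensor 3:2.2, Sensor 4:5.8, Sensor 5:10.6 → nearest is Sensor 3
1 of the 4 points has Sensor 2 as nearest.

1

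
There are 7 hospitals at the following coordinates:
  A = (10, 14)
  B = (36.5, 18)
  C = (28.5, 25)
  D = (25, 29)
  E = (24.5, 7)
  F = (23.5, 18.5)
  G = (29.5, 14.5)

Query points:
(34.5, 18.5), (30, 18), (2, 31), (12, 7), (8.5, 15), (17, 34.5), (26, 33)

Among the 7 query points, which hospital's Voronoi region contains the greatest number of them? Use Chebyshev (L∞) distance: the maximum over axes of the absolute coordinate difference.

(34.5, 18.5) — d to each: A:24.5, B:2, C:6.5, D:10.5, E:11.5, F:11, G:5 → nearest is B
(30, 18) — d to each: A:20, B:6.5, C:7, D:11, E:11, F:6.5, G:3.5 → nearest is G
(2, 31) — d to each: A:17, B:34.5, C:26.5, D:23, E:24, F:21.5, G:27.5 → nearest is A
(12, 7) — d to each: A:7, B:24.5, C:18, D:22, E:12.5, F:11.5, G:17.5 → nearest is A
(8.5, 15) — d to each: A:1.5, B:28, C:20, D:16.5, E:16, F:15, G:21 → nearest is A
(17, 34.5) — d to each: A:20.5, B:19.5, C:11.5, D:8, E:27.5, F:16, G:20 → nearest is D
(26, 33) — d to each: A:19, B:15, C:8, D:4, E:26, F:14.5, G:18.5 → nearest is D
Tally — A:3, B:1, D:2, G:1. A captures the most (3).

A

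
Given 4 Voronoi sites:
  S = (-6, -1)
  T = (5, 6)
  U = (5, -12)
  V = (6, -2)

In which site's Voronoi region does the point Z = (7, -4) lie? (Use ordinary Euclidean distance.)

Squared Euclidean distances:
|ZS|² = (7−(-6))² + (-4−(-1))² = 169 + 9 = 178
|ZT|² = (7−5)² + (-4−6)² = 4 + 100 = 104
|ZU|² = (7−5)² + (-4−(-12))² = 4 + 64 = 68
|ZV|² = (7−6)² + (-4−(-2))² = 1 + 4 = 5
The smallest is to V, so Z lies in the Voronoi region of V.

V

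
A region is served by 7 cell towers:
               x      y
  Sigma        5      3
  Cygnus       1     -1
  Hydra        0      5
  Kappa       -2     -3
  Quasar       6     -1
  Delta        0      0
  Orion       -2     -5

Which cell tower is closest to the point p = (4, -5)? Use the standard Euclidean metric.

Quasar

Since √ is increasing, it suffices to compare squared distances:
d²(p, Sigma) = (4−5)² + (-5−3)² = 1 + 64 = 65
d²(p, Cygnus) = (4−1)² + (-5−(-1))² = 9 + 16 = 25
d²(p, Hydra) = (4−0)² + (-5−5)² = 16 + 100 = 116
d²(p, Kappa) = (4−(-2))² + (-5−(-3))² = 36 + 4 = 40
d²(p, Quasar) = (4−6)² + (-5−(-1))² = 4 + 16 = 20
d²(p, Delta) = (4−0)² + (-5−0)² = 16 + 25 = 41
d²(p, Orion) = (4−(-2))² + (-5−(-5))² = 36 + 0 = 36
Minimum is at Quasar.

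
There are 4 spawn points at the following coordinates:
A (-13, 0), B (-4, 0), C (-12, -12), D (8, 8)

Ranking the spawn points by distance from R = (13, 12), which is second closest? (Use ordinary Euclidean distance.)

B

Compare squared distances (the ordering matches that of the actual distances):
|RA|² = (13−(-13))² + (12−0)² = 676 + 144 = 820
|RB|² = (13−(-4))² + (12−0)² = 289 + 144 = 433
|RC|² = (13−(-12))² + (12−(-12))² = 625 + 576 = 1201
|RD|² = (13−8)² + (12−8)² = 25 + 16 = 41
Sorted ascending: D, B, A, … — the second-nearest is B.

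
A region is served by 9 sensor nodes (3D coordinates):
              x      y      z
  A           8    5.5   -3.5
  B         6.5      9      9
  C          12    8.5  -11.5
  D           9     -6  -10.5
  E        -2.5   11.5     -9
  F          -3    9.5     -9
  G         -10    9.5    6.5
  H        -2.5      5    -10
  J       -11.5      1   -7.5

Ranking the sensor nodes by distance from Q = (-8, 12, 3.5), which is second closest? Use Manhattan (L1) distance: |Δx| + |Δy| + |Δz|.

d(Q,A) = |-8−8| + |12−5.5| + |3.5−(-3.5)| = 16 + 6.5 + 7 = 29.5
d(Q,B) = |-8−6.5| + |12−9| + |3.5−9| = 14.5 + 3 + 5.5 = 23
d(Q,C) = |-8−12| + |12−8.5| + |3.5−(-11.5)| = 20 + 3.5 + 15 = 38.5
d(Q,D) = |-8−9| + |12−(-6)| + |3.5−(-10.5)| = 17 + 18 + 14 = 49
d(Q,E) = |-8−(-2.5)| + |12−11.5| + |3.5−(-9)| = 5.5 + 0.5 + 12.5 = 18.5
d(Q,F) = |-8−(-3)| + |12−9.5| + |3.5−(-9)| = 5 + 2.5 + 12.5 = 20
d(Q,G) = |-8−(-10)| + |12−9.5| + |3.5−6.5| = 2 + 2.5 + 3 = 7.5
d(Q,H) = |-8−(-2.5)| + |12−5| + |3.5−(-10)| = 5.5 + 7 + 13.5 = 26
d(Q,J) = |-8−(-11.5)| + |12−1| + |3.5−(-7.5)| = 3.5 + 11 + 11 = 25.5
Sorted ascending: G, E, F, … — the second-nearest is E.

E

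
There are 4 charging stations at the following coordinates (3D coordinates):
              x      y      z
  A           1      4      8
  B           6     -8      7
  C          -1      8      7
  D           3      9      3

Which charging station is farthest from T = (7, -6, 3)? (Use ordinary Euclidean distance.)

C

Since √ is increasing, it suffices to compare squared distances:
|TA|² = (7−1)² + (-6−4)² + (3−8)² = 36 + 100 + 25 = 161
|TB|² = (7−6)² + (-6−(-8))² + (3−7)² = 1 + 4 + 16 = 21
|TC|² = (7−(-1))² + (-6−8)² + (3−7)² = 64 + 196 + 16 = 276
|TD|² = (7−3)² + (-6−9)² + (3−3)² = 16 + 225 + 0 = 241
The largest is to C.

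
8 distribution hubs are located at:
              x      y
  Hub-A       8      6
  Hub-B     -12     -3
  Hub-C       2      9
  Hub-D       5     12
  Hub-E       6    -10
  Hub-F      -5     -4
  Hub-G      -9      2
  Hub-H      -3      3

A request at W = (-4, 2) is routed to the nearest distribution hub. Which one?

Hub-H

Compare squared distances (the ordering matches that of the actual distances):
d²(W, Hub-A) = (-4−8)² + (2−6)² = 144 + 16 = 160
d²(W, Hub-B) = (-4−(-12))² + (2−(-3))² = 64 + 25 = 89
d²(W, Hub-C) = (-4−2)² + (2−9)² = 36 + 49 = 85
d²(W, Hub-D) = (-4−5)² + (2−12)² = 81 + 100 = 181
d²(W, Hub-E) = (-4−6)² + (2−(-10))² = 100 + 144 = 244
d²(W, Hub-F) = (-4−(-5))² + (2−(-4))² = 1 + 36 = 37
d²(W, Hub-G) = (-4−(-9))² + (2−2)² = 25 + 0 = 25
d²(W, Hub-H) = (-4−(-3))² + (2−3)² = 1 + 1 = 2
Minimum is at Hub-H.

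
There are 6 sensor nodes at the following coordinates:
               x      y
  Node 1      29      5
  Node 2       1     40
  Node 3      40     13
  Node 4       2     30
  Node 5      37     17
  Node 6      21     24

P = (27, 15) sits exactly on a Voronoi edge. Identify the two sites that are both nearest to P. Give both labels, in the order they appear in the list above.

Squared distances from P to each site:
d²(P, Node 1) = (27−29)² + (15−5)² = 4 + 100 = 104
d²(P, Node 2) = (27−1)² + (15−40)² = 676 + 625 = 1301
d²(P, Node 3) = (27−40)² + (15−13)² = 169 + 4 = 173
d²(P, Node 4) = (27−2)² + (15−30)² = 625 + 225 = 850
d²(P, Node 5) = (27−37)² + (15−17)² = 100 + 4 = 104
d²(P, Node 6) = (27−21)² + (15−24)² = 36 + 81 = 117
P is equidistant from Node 1 and Node 5 (both at squared distance 104), and every other site is strictly farther — so P lies on the Node 1–Node 5 Voronoi edge.

Node 1 and Node 5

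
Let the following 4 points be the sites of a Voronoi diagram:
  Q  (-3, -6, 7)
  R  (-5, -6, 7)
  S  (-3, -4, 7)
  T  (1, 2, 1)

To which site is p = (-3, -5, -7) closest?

Squared Euclidean distances:
|pQ|² = (-3−(-3))² + (-5−(-6))² + (-7−7)² = 0 + 1 + 196 = 197
|pR|² = (-3−(-5))² + (-5−(-6))² + (-7−7)² = 4 + 1 + 196 = 201
|pS|² = (-3−(-3))² + (-5−(-4))² + (-7−7)² = 0 + 1 + 196 = 197
|pT|² = (-3−1)² + (-5−2)² + (-7−1)² = 16 + 49 + 64 = 129
T is nearest.

T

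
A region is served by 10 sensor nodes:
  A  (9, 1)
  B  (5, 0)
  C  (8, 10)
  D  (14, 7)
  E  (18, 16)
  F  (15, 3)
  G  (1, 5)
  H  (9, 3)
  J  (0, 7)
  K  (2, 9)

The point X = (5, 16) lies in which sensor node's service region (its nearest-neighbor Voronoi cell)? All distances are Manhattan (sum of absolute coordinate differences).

d(X,A) = |5−9| + |16−1| = 4 + 15 = 19
d(X,B) = |5−5| + |16−0| = 0 + 16 = 16
d(X,C) = |5−8| + |16−10| = 3 + 6 = 9
d(X,D) = |5−14| + |16−7| = 9 + 9 = 18
d(X,E) = |5−18| + |16−16| = 13 + 0 = 13
d(X,F) = |5−15| + |16−3| = 10 + 13 = 23
d(X,G) = |5−1| + |16−5| = 4 + 11 = 15
d(X,H) = |5−9| + |16−3| = 4 + 13 = 17
d(X,J) = |5−0| + |16−7| = 5 + 9 = 14
d(X,K) = |5−2| + |16−9| = 3 + 7 = 10
C is nearest.

C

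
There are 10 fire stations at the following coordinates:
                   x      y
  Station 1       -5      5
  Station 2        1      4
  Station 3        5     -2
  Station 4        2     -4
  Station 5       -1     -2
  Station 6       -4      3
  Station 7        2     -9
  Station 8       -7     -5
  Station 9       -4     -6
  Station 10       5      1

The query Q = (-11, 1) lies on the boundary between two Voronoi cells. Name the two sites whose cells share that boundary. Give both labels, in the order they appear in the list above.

Station 1 and Station 8

Squared distances from Q to each site:
d²(Q, Station 1) = (-11−(-5))² + (1−5)² = 36 + 16 = 52
d²(Q, Station 2) = (-11−1)² + (1−4)² = 144 + 9 = 153
d²(Q, Station 3) = (-11−5)² + (1−(-2))² = 256 + 9 = 265
d²(Q, Station 4) = (-11−2)² + (1−(-4))² = 169 + 25 = 194
d²(Q, Station 5) = (-11−(-1))² + (1−(-2))² = 100 + 9 = 109
d²(Q, Station 6) = (-11−(-4))² + (1−3)² = 49 + 4 = 53
d²(Q, Station 7) = (-11−2)² + (1−(-9))² = 169 + 100 = 269
d²(Q, Station 8) = (-11−(-7))² + (1−(-5))² = 16 + 36 = 52
d²(Q, Station 9) = (-11−(-4))² + (1−(-6))² = 49 + 49 = 98
d²(Q, Station 10) = (-11−5)² + (1−1)² = 256 + 0 = 256
Q is equidistant from Station 1 and Station 8 (both at squared distance 52), and every other site is strictly farther — so Q lies on the Station 1–Station 8 Voronoi edge.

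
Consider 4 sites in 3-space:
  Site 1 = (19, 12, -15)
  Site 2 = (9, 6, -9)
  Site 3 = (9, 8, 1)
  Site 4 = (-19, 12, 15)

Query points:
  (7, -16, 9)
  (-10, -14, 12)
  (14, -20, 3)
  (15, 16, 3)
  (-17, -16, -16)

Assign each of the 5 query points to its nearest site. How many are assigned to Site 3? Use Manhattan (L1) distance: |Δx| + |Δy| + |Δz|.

(7, -16, 9) — d to each: Site 1:64, Site 2:42, Site 3:34, Site 4:60 → nearest is Site 3
(-10, -14, 12) — d to each: Site 1:82, Site 2:60, Site 3:52, Site 4:38 → nearest is Site 4
(14, -20, 3) — d to each: Site 1:55, Site 2:43, Site 3:35, Site 4:77 → nearest is Site 3
(15, 16, 3) — d to each: Site 1:26, Site 2:28, Site 3:16, Site 4:50 → nearest is Site 3
(-17, -16, -16) — d to each: Site 1:65, Site 2:55, Site 3:67, Site 4:61 → nearest is Site 2
3 of the 5 points have Site 3 as nearest.

3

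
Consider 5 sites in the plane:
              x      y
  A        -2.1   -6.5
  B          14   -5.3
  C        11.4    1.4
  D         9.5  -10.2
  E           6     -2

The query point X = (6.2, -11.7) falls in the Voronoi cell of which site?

Since √ is increasing, it suffices to compare squared distances:
|XA|² = (6.2−(-2.1))² + (-11.7−(-6.5))² = 68.89 + 27.04 = 95.93
|XB|² = (6.2−14)² + (-11.7−(-5.3))² = 60.84 + 40.96 = 101.8
|XC|² = (6.2−11.4)² + (-11.7−1.4)² = 27.04 + 171.61 = 198.65
|XD|² = (6.2−9.5)² + (-11.7−(-10.2))² = 10.89 + 2.25 = 13.14
|XE|² = (6.2−6)² + (-11.7−(-2))² = 0.04 + 94.09 = 94.13
D is nearest.

D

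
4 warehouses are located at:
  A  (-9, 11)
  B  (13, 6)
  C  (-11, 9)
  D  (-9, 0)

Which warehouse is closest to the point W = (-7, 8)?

Since √ is increasing, it suffices to compare squared distances:
|WA|² = (-7−(-9))² + (8−11)² = 4 + 9 = 13
|WB|² = (-7−13)² + (8−6)² = 400 + 4 = 404
|WC|² = (-7−(-11))² + (8−9)² = 16 + 1 = 17
|WD|² = (-7−(-9))² + (8−0)² = 4 + 64 = 68
A is nearest.

A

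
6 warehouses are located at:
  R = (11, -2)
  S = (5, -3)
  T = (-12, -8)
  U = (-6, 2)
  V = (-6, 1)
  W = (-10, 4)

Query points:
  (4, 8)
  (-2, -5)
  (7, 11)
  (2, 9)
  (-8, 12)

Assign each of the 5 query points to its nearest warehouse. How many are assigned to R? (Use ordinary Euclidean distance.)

(4, 8) — d² to each: R:149, S:122, T:512, U:136, V:149, W:212 → nearest is S
(-2, -5) — d² to each: R:178, S:53, T:109, U:65, V:52, W:145 → nearest is V
(7, 11) — d² to each: R:185, S:200, T:722, U:250, V:269, W:338 → nearest is R
(2, 9) — d² to each: R:202, S:153, T:485, U:113, V:128, W:169 → nearest is U
(-8, 12) — d² to each: R:557, S:394, T:416, U:104, V:125, W:68 → nearest is W
1 of the 5 points has R as nearest.

1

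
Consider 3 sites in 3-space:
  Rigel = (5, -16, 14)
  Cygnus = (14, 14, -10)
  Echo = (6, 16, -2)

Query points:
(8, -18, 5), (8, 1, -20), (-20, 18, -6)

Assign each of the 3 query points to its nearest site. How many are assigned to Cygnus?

(8, -18, 5) — d² to each: Rigel:94, Cygnus:1285, Echo:1209 → nearest is Rigel
(8, 1, -20) — d² to each: Rigel:1454, Cygnus:305, Echo:553 → nearest is Cygnus
(-20, 18, -6) — d² to each: Rigel:2181, Cygnus:1188, Echo:696 → nearest is Echo
1 of the 3 points has Cygnus as nearest.

1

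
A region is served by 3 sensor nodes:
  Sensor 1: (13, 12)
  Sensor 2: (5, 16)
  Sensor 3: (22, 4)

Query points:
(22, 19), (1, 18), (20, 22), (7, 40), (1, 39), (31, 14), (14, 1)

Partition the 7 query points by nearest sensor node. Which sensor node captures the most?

Sensor 2

(22, 19) — d² to each: Sensor 1:130, Sensor 2:298, Sensor 3:225 → nearest is Sensor 1
(1, 18) — d² to each: Sensor 1:180, Sensor 2:20, Sensor 3:637 → nearest is Sensor 2
(20, 22) — d² to each: Sensor 1:149, Sensor 2:261, Sensor 3:328 → nearest is Sensor 1
(7, 40) — d² to each: Sensor 1:820, Sensor 2:580, Sensor 3:1521 → nearest is Sensor 2
(1, 39) — d² to each: Sensor 1:873, Sensor 2:545, Sensor 3:1666 → nearest is Sensor 2
(31, 14) — d² to each: Sensor 1:328, Sensor 2:680, Sensor 3:181 → nearest is Sensor 3
(14, 1) — d² to each: Sensor 1:122, Sensor 2:306, Sensor 3:73 → nearest is Sensor 3
Tally — Sensor 1:2, Sensor 2:3, Sensor 3:2. Sensor 2 captures the most (3).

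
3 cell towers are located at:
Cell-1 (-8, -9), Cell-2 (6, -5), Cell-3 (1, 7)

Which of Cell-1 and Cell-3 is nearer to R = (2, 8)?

Cell-3

Compare squared distances:
d²(R, Cell-1) = (2−(-8))² + (8−(-9))² = 100 + 289 = 389
d²(R, Cell-3) = (2−1)² + (8−7)² = 1 + 1 = 2
389 > 2, so Cell-3 is closer.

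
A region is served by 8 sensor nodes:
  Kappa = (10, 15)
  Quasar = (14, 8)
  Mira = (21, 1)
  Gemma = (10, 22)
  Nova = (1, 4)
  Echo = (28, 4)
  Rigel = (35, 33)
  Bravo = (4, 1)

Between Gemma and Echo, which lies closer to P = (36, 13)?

Compare squared distances:
d²(P, Gemma) = (36−10)² + (13−22)² = 676 + 81 = 757
d²(P, Echo) = (36−28)² + (13−4)² = 64 + 81 = 145
757 > 145, so Echo is closer.

Echo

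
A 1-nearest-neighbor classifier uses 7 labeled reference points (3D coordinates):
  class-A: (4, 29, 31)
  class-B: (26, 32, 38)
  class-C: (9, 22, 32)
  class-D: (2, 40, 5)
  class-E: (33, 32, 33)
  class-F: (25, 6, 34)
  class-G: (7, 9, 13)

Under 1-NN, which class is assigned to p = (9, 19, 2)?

Compare squared distances (the ordering matches that of the actual distances):
d²(p, class-A) = (9−4)² + (19−29)² + (2−31)² = 25 + 100 + 841 = 966
d²(p, class-B) = (9−26)² + (19−32)² + (2−38)² = 289 + 169 + 1296 = 1754
d²(p, class-C) = (9−9)² + (19−22)² + (2−32)² = 0 + 9 + 900 = 909
d²(p, class-D) = (9−2)² + (19−40)² + (2−5)² = 49 + 441 + 9 = 499
d²(p, class-E) = (9−33)² + (19−32)² + (2−33)² = 576 + 169 + 961 = 1706
d²(p, class-F) = (9−25)² + (19−6)² + (2−34)² = 256 + 169 + 1024 = 1449
d²(p, class-G) = (9−7)² + (19−9)² + (2−13)² = 4 + 100 + 121 = 225
class-G is nearest.

class-G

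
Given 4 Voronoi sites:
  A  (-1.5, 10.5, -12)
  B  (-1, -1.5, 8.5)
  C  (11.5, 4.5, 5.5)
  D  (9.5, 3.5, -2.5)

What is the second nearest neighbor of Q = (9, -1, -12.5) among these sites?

A

Since √ is increasing, it suffices to compare squared distances:
|QA|² = (9−(-1.5))² + (-1−10.5)² + (-12.5−(-12))² = 110.25 + 132.25 + 0.25 = 242.75
|QB|² = (9−(-1))² + (-1−(-1.5))² + (-12.5−8.5)² = 100 + 0.25 + 441 = 541.25
|QC|² = (9−11.5)² + (-1−4.5)² + (-12.5−5.5)² = 6.25 + 30.25 + 324 = 360.5
|QD|² = (9−9.5)² + (-1−3.5)² + (-12.5−(-2.5))² = 0.25 + 20.25 + 100 = 120.5
Sorted ascending: D, A, C, … — the second-nearest is A.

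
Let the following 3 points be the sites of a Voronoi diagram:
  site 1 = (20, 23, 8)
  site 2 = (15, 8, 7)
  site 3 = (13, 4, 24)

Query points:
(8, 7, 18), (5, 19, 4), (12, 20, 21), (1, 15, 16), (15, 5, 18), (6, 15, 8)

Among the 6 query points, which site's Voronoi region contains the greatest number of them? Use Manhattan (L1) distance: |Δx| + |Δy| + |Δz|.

site 3

(8, 7, 18) — d to each: site 1:38, site 2:19, site 3:14 → nearest is site 3
(5, 19, 4) — d to each: site 1:23, site 2:24, site 3:43 → nearest is site 1
(12, 20, 21) — d to each: site 1:24, site 2:29, site 3:20 → nearest is site 3
(1, 15, 16) — d to each: site 1:35, site 2:30, site 3:31 → nearest is site 2
(15, 5, 18) — d to each: site 1:33, site 2:14, site 3:9 → nearest is site 3
(6, 15, 8) — d to each: site 1:22, site 2:17, site 3:34 → nearest is site 2
Tally — site 1:1, site 2:2, site 3:3. site 3 captures the most (3).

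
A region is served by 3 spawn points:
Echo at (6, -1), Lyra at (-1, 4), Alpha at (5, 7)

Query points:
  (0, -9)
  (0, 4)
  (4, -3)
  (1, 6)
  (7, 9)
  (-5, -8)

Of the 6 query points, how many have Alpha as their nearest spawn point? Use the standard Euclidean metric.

(0, -9) — d² to each: Echo:100, Lyra:170, Alpha:281 → nearest is Echo
(0, 4) — d² to each: Echo:61, Lyra:1, Alpha:34 → nearest is Lyra
(4, -3) — d² to each: Echo:8, Lyra:74, Alpha:101 → nearest is Echo
(1, 6) — d² to each: Echo:74, Lyra:8, Alpha:17 → nearest is Lyra
(7, 9) — d² to each: Echo:101, Lyra:89, Alpha:8 → nearest is Alpha
(-5, -8) — d² to each: Echo:170, Lyra:160, Alpha:325 → nearest is Lyra
1 of the 6 points has Alpha as nearest.

1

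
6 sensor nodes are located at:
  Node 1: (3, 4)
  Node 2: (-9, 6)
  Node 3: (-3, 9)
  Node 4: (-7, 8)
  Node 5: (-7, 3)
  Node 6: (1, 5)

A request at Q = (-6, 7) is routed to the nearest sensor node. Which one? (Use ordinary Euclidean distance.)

Since √ is increasing, it suffices to compare squared distances:
d²(Q, Node 1) = (-6−3)² + (7−4)² = 81 + 9 = 90
d²(Q, Node 2) = (-6−(-9))² + (7−6)² = 9 + 1 = 10
d²(Q, Node 3) = (-6−(-3))² + (7−9)² = 9 + 4 = 13
d²(Q, Node 4) = (-6−(-7))² + (7−8)² = 1 + 1 = 2
d²(Q, Node 5) = (-6−(-7))² + (7−3)² = 1 + 16 = 17
d²(Q, Node 6) = (-6−1)² + (7−5)² = 49 + 4 = 53
Minimum is at Node 4.

Node 4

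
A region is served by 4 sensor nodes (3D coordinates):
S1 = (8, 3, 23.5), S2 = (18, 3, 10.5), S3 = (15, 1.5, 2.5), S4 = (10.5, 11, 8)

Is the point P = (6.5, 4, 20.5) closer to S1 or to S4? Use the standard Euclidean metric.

Compare squared distances:
|PS1|² = (6.5−8)² + (4−3)² + (20.5−23.5)² = 2.25 + 1 + 9 = 12.25
|PS4|² = (6.5−10.5)² + (4−11)² + (20.5−8)² = 16 + 49 + 156.25 = 221.25
12.25 < 221.25, so S1 is closer.

S1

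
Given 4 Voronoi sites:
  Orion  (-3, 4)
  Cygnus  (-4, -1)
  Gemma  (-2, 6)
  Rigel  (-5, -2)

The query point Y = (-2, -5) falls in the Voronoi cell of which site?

Rigel

Since √ is increasing, it suffices to compare squared distances:
d²(Y, Orion) = (-2−(-3))² + (-5−4)² = 1 + 81 = 82
d²(Y, Cygnus) = (-2−(-4))² + (-5−(-1))² = 4 + 16 = 20
d²(Y, Gemma) = (-2−(-2))² + (-5−6)² = 0 + 121 = 121
d²(Y, Rigel) = (-2−(-5))² + (-5−(-2))² = 9 + 9 = 18
The smallest is to Rigel, so Y lies in the Voronoi region of Rigel.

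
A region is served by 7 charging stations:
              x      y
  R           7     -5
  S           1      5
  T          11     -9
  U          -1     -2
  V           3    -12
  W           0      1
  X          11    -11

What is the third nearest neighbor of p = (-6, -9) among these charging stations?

W

Squared Euclidean distances:
|pR|² = (-6−7)² + (-9−(-5))² = 169 + 16 = 185
|pS|² = (-6−1)² + (-9−5)² = 49 + 196 = 245
|pT|² = (-6−11)² + (-9−(-9))² = 289 + 0 = 289
|pU|² = (-6−(-1))² + (-9−(-2))² = 25 + 49 = 74
|pV|² = (-6−3)² + (-9−(-12))² = 81 + 9 = 90
|pW|² = (-6−0)² + (-9−1)² = 36 + 100 = 136
|pX|² = (-6−11)² + (-9−(-11))² = 289 + 4 = 293
Sorted ascending: U, V, W, R, … — the third-nearest is W.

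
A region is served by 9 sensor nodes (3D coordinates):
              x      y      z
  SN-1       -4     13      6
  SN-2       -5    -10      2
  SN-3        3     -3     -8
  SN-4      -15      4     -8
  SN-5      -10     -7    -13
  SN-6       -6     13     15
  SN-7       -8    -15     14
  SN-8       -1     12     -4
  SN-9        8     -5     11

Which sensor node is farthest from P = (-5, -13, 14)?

SN-8

Squared Euclidean distances:
d²(P, SN-1) = 1 + 676 + 64 = 741
d²(P, SN-2) = 0 + 9 + 144 = 153
d²(P, SN-3) = 64 + 100 + 484 = 648
d²(P, SN-4) = 100 + 289 + 484 = 873
d²(P, SN-5) = 25 + 36 + 729 = 790
d²(P, SN-6) = 1 + 676 + 1 = 678
d²(P, SN-7) = 9 + 4 + 0 = 13
d²(P, SN-8) = 16 + 625 + 324 = 965
d²(P, SN-9) = 169 + 64 + 9 = 242
The largest is to SN-8.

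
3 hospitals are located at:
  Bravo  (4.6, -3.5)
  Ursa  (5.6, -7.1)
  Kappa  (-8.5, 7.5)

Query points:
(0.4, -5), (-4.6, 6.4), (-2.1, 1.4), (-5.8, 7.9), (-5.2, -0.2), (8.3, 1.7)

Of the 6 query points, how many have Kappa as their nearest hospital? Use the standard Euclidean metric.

(0.4, -5) — d² to each: Bravo:19.89, Ursa:31.45, Kappa:235.46 → nearest is Bravo
(-4.6, 6.4) — d² to each: Bravo:182.65, Ursa:286.29, Kappa:16.42 → nearest is Kappa
(-2.1, 1.4) — d² to each: Bravo:68.9, Ursa:131.54, Kappa:78.17 → nearest is Bravo
(-5.8, 7.9) — d² to each: Bravo:238.12, Ursa:354.96, Kappa:7.45 → nearest is Kappa
(-5.2, -0.2) — d² to each: Bravo:106.93, Ursa:164.25, Kappa:70.18 → nearest is Kappa
(8.3, 1.7) — d² to each: Bravo:40.73, Ursa:84.73, Kappa:315.88 → nearest is Bravo
3 of the 6 points have Kappa as nearest.

3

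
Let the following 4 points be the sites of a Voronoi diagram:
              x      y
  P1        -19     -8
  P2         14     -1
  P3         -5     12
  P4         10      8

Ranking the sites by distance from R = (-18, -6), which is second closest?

Compare squared distances (the ordering matches that of the actual distances):
|RP1|² = (-18−(-19))² + (-6−(-8))² = 1 + 4 = 5
|RP2|² = (-18−14)² + (-6−(-1))² = 1024 + 25 = 1049
|RP3|² = (-18−(-5))² + (-6−12)² = 169 + 324 = 493
|RP4|² = (-18−10)² + (-6−8)² = 784 + 196 = 980
Sorted ascending: P1, P3, P4, … — the second-nearest is P3.

P3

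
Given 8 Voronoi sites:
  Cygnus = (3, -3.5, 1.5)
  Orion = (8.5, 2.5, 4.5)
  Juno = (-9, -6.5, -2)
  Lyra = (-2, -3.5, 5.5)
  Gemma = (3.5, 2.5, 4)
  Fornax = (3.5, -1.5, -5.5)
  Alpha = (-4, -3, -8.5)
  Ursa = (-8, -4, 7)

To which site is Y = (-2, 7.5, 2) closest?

Gemma

Since √ is increasing, it suffices to compare squared distances:
d²(Y, Cygnus) = 25 + 121 + 0.25 = 146.25
d²(Y, Orion) = 110.25 + 25 + 6.25 = 141.5
d²(Y, Juno) = 49 + 196 + 16 = 261
d²(Y, Lyra) = 0 + 121 + 12.25 = 133.25
d²(Y, Gemma) = 30.25 + 25 + 4 = 59.25
d²(Y, Fornax) = 30.25 + 81 + 56.25 = 167.5
d²(Y, Alpha) = 4 + 110.25 + 110.25 = 224.5
d²(Y, Ursa) = 36 + 132.25 + 25 = 193.25
The smallest is to Gemma, so Y lies in the Voronoi region of Gemma.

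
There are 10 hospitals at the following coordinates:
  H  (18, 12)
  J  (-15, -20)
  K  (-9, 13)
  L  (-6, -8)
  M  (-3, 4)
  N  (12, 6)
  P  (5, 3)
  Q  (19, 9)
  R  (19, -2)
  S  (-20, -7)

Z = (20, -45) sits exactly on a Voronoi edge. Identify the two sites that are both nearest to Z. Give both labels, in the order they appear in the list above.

Squared distances from Z to each site:
|ZH|² = 4 + 3249 = 3253
|ZJ|² = 1225 + 625 = 1850
|ZK|² = 841 + 3364 = 4205
|ZL|² = 676 + 1369 = 2045
|ZM|² = 529 + 2401 = 2930
|ZN|² = 64 + 2601 = 2665
|ZP|² = 225 + 2304 = 2529
|ZQ|² = 1 + 2916 = 2917
|ZR|² = 1 + 1849 = 1850
|ZS|² = 1600 + 1444 = 3044
Z is equidistant from J and R (both at squared distance 1850), and every other site is strictly farther — so Z lies on the J–R Voronoi edge.

J and R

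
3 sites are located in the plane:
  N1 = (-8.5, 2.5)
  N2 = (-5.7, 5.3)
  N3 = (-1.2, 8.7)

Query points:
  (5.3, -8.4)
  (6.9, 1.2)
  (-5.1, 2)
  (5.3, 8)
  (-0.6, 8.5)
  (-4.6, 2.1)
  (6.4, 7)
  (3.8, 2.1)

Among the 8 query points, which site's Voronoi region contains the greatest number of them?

N3

(5.3, -8.4) — d² to each: N1:309.25, N2:308.69, N3:334.66 → nearest is N2
(6.9, 1.2) — d² to each: N1:238.85, N2:175.57, N3:121.86 → nearest is N3
(-5.1, 2) — d² to each: N1:11.81, N2:11.25, N3:60.1 → nearest is N2
(5.3, 8) — d² to each: N1:220.69, N2:128.29, N3:42.74 → nearest is N3
(-0.6, 8.5) — d² to each: N1:98.41, N2:36.25, N3:0.4 → nearest is N3
(-4.6, 2.1) — d² to each: N1:15.37, N2:11.45, N3:55.12 → nearest is N2
(6.4, 7) — d² to each: N1:242.26, N2:149.3, N3:60.65 → nearest is N3
(3.8, 2.1) — d² to each: N1:151.45, N2:100.49, N3:68.56 → nearest is N3
Tally — N2:3, N3:5. N3 captures the most (5).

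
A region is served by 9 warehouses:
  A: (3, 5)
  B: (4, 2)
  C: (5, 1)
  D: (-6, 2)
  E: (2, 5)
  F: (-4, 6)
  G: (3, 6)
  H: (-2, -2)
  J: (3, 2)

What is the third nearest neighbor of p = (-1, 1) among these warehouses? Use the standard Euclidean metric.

Since √ is increasing, it suffices to compare squared distances:
|pA|² = 16 + 16 = 32
|pB|² = 25 + 1 = 26
|pC|² = 36 + 0 = 36
|pD|² = 25 + 1 = 26
|pE|² = 9 + 16 = 25
|pF|² = 9 + 25 = 34
|pG|² = 16 + 25 = 41
|pH|² = 1 + 9 = 10
|pJ|² = 16 + 1 = 17
Sorted ascending: H, J, E, B, … — the third-nearest is E.

E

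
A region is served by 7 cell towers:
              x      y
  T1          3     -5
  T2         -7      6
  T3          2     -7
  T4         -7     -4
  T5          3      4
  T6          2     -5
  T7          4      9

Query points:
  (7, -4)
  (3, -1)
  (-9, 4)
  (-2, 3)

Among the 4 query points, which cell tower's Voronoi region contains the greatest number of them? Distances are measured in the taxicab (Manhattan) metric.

T1

(7, -4) — d to each: T1:5, T2:24, T3:8, T4:14, T5:12, T6:6, T7:16 → nearest is T1
(3, -1) — d to each: T1:4, T2:17, T3:7, T4:13, T5:5, T6:5, T7:11 → nearest is T1
(-9, 4) — d to each: T1:21, T2:4, T3:22, T4:10, T5:12, T6:20, T7:18 → nearest is T2
(-2, 3) — d to each: T1:13, T2:8, T3:14, T4:12, T5:6, T6:12, T7:12 → nearest is T5
Tally — T1:2, T2:1, T5:1. T1 captures the most (2).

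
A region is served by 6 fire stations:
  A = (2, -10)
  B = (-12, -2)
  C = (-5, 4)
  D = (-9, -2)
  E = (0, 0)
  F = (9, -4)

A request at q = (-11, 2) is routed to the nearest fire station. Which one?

Squared Euclidean distances:
|qA|² = (-11−2)² + (2−(-10))² = 169 + 144 = 313
|qB|² = (-11−(-12))² + (2−(-2))² = 1 + 16 = 17
|qC|² = (-11−(-5))² + (2−4)² = 36 + 4 = 40
|qD|² = (-11−(-9))² + (2−(-2))² = 4 + 16 = 20
|qE|² = (-11−0)² + (2−0)² = 121 + 4 = 125
|qF|² = (-11−9)² + (2−(-4))² = 400 + 36 = 436
B is nearest.

B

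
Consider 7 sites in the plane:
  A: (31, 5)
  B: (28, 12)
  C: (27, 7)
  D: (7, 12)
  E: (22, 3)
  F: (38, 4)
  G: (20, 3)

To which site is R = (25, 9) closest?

Compare squared distances (the ordering matches that of the actual distances):
|RA|² = (25−31)² + (9−5)² = 36 + 16 = 52
|RB|² = (25−28)² + (9−12)² = 9 + 9 = 18
|RC|² = (25−27)² + (9−7)² = 4 + 4 = 8
|RD|² = (25−7)² + (9−12)² = 324 + 9 = 333
|RE|² = (25−22)² + (9−3)² = 9 + 36 = 45
|RF|² = (25−38)² + (9−4)² = 169 + 25 = 194
|RG|² = (25−20)² + (9−3)² = 25 + 36 = 61
The smallest is to C, so R lies in the Voronoi region of C.

C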